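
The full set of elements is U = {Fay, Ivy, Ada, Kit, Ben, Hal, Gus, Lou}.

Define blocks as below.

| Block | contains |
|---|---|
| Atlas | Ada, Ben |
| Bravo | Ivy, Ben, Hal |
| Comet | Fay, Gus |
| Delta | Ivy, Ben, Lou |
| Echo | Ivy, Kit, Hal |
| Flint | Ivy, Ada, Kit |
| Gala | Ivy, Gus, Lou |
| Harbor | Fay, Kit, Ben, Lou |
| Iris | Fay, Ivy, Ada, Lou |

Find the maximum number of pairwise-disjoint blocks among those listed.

3

Atlas, Comet, Echo are pairwise disjoint (Atlas={Ada,Ben}; Comet={Fay,Gus}; Echo={Ivy,Kit,Hal}).
Every remaining block overlaps one of these, and no 4 of the listed blocks are pairwise disjoint, so 3 is the maximum.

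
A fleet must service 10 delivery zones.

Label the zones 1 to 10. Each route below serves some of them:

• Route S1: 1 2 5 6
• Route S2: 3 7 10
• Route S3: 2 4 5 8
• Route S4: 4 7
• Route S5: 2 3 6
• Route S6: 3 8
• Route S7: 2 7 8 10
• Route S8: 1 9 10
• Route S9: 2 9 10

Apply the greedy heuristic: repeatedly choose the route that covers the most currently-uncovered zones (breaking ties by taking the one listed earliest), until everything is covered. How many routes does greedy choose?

4

Greedy: pick S1 (covers 4 new) → pick S2 (covers 3 new) → pick S3 (covers 2 new) → pick S8 (covers 1 new). Total picks: 4.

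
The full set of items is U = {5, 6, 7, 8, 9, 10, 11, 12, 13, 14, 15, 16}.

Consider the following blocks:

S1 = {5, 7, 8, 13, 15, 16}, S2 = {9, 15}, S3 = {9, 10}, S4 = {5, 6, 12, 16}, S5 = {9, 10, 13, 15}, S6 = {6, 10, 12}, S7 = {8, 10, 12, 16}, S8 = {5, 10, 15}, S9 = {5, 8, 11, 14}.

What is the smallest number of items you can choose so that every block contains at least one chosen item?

3

The 3 items {5, 10, 15} hit every block.
The blocks S2, S6, S9 are pairwise disjoint, so any hitting set needs a separate item for each — at least 3. Hence 3 is optimal.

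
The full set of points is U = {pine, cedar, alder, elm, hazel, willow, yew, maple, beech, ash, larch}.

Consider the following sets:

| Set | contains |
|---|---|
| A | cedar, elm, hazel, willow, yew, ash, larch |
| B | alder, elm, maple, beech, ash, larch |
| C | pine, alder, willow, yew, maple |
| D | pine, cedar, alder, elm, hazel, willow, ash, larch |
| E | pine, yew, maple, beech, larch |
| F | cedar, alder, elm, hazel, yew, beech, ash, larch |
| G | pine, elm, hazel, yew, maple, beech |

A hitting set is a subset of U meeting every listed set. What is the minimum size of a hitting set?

2

H = {yew, larch} meets every set (each contains at least one member of H), and |H| = 2.
No single point lies in every set, so at least 2 are needed and 2 is optimal.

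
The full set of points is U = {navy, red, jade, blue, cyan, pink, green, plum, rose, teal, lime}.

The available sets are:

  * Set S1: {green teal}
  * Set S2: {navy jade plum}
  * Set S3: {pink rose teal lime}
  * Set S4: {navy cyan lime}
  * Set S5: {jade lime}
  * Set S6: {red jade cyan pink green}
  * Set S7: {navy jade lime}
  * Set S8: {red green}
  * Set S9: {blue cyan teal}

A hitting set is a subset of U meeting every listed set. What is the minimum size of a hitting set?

4

H = {navy, cyan, green, lime} meets every set (each contains at least one member of H), and |H| = 4.
No choice of 3 points meets every set, so 4 is the minimum.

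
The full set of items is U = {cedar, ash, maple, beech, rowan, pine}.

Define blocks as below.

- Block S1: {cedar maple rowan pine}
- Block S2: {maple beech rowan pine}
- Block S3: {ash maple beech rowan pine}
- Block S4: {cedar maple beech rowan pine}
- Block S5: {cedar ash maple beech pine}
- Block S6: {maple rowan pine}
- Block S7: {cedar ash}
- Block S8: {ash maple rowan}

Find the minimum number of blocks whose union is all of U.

Take {S4, S7}. Their union is {cedar, ash, maple, beech, rowan, pine}, which is all 6 items.
No single block has all 6 items (the largest, S3, has 5), so 2 is optimal.

2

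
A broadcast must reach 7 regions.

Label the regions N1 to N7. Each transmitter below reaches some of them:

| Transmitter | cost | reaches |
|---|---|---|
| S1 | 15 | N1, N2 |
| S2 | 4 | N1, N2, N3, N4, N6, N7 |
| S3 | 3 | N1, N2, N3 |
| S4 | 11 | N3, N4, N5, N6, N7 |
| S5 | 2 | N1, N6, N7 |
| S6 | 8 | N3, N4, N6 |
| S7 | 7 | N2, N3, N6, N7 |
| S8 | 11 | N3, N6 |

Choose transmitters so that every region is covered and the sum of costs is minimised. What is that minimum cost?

14

S3, S4 together cover every region (S3 ∪ S4 = {N1, N2, N3, N4, N5, N6, N7}); total cost 3 + 11 = 14.
The greedy pick S2, S4 costs 15; no covering selection beats 14.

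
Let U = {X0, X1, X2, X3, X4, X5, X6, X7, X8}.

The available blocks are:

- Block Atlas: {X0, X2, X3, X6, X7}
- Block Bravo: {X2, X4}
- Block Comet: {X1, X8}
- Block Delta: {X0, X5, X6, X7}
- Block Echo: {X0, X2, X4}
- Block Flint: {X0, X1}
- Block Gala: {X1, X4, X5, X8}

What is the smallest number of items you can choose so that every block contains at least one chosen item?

The 3 items {X1, X2, X7} hit every block.
The blocks Bravo, Comet, Delta are pairwise disjoint, so any hitting set needs a separate item for each — at least 3. Hence 3 is optimal.

3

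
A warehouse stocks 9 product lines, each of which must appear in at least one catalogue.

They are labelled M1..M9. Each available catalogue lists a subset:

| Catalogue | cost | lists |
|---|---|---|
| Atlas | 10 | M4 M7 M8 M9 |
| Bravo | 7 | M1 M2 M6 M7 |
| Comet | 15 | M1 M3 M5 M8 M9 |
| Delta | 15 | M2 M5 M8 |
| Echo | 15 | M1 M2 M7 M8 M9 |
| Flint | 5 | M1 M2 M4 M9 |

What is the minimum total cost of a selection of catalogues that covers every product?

Bravo, Comet, Flint together cover every product (Bravo ∪ Comet ∪ Flint = {M1, M2, M3, M4, M5, M6, M7, M8, M9}); total cost 7 + 15 + 5 = 27.
No covering selection has total cost below 27.

27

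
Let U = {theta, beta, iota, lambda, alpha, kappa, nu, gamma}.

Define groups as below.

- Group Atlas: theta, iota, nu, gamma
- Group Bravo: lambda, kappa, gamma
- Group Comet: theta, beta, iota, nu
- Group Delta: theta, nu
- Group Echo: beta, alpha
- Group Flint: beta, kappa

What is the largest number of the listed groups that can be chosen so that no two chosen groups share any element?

3

Bravo, Delta, Echo are pairwise disjoint (Bravo={lambda,kappa,gamma}; Delta={theta,nu}; Echo={beta,alpha}).
Every remaining group overlaps one of these, and no 4 of the listed groups are pairwise disjoint, so 3 is the maximum.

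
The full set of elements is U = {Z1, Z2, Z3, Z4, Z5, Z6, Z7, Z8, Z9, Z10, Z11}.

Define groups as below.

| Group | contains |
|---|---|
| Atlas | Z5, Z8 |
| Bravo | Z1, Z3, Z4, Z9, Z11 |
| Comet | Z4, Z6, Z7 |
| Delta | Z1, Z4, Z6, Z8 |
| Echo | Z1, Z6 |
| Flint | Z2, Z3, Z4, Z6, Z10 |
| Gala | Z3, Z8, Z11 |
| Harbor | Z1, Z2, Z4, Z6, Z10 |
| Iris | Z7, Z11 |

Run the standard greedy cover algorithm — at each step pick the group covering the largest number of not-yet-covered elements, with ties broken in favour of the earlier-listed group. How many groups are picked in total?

Greedy: pick Bravo (covers 5 new) → pick Flint (covers 3 new) → pick Atlas (covers 2 new) → pick Comet (covers 1 new). Total picks: 4.

4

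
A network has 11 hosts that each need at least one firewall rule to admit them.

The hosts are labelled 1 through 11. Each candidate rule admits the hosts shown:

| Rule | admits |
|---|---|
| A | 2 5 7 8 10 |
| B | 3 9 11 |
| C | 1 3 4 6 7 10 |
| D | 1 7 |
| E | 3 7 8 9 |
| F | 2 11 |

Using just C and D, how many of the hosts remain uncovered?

Union of C, D = {1, 3, 4, 6, 7, 10}.
Not covered: 2, 5, 8, 9, 11 — 5 hosts.

5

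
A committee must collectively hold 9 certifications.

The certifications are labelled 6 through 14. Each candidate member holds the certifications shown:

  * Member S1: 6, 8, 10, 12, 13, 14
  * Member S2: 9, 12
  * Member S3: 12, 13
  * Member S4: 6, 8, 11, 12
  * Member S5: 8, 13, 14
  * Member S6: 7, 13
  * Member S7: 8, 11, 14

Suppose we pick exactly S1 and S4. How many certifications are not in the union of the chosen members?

Union of S1, S4 = {6, 8, 10, 11, 12, 13, 14}.
Not covered: 7, 9 — 2 certifications.

2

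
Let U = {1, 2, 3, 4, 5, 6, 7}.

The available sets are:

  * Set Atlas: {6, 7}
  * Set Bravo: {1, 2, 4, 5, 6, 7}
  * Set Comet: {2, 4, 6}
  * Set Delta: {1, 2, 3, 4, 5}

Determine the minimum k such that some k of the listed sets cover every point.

Atlas and Delta together: Atlas ∪ Delta = {1, 2, 3, 4, 5, 6, 7} — every point is covered.
No single set has all 7 points (the largest, Bravo, has 6), so 2 is optimal.

2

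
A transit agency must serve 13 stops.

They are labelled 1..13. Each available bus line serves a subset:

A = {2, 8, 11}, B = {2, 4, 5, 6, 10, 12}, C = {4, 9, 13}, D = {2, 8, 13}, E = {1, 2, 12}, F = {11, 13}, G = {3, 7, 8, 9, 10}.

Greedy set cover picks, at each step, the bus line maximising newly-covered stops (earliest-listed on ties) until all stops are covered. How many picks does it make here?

4

Greedy: pick B (covers 6 new) → pick G (covers 4 new) → pick F (covers 2 new) → pick E (covers 1 new). Total picks: 4.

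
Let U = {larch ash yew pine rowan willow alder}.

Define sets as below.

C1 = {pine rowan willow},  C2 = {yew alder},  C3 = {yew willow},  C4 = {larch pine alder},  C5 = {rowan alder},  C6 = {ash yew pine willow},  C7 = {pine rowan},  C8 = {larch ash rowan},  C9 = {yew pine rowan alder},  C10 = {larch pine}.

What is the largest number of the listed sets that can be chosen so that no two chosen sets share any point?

3

C3, C5, C10 are pairwise disjoint (C3={yew,willow}; C5={rowan,alder}; C10={larch,pine}).
Every remaining set overlaps one of these, and no 4 of the listed sets are pairwise disjoint, so 3 is the maximum.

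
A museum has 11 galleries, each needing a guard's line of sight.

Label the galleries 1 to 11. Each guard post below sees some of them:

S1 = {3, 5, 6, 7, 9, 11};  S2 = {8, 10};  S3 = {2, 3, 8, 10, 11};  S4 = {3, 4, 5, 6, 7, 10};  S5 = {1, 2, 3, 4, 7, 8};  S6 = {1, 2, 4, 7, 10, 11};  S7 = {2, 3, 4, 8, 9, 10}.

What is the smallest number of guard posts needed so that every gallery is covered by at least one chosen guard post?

3

Take {S1, S2, S5}. Their union is {1, 2, 3, 4, 5, 6, 7, 8, 9, 10, 11}, which is all 11 galleries.
No 2 of the 7 guard posts cover everything (all 21 combinations miss at least one gallery), so 3 is optimal.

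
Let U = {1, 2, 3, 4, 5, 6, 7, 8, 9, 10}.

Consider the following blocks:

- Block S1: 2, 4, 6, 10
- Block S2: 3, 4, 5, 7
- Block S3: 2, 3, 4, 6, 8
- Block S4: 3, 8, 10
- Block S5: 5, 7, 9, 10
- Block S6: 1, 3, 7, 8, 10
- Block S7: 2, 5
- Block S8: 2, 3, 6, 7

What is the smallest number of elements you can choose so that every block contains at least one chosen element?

Take H = {2, 7, 8}. Each listed block contains at least one of these, so H is a hitting set of size 3.
No choice of 2 elements meets every block, so 3 is the minimum.

3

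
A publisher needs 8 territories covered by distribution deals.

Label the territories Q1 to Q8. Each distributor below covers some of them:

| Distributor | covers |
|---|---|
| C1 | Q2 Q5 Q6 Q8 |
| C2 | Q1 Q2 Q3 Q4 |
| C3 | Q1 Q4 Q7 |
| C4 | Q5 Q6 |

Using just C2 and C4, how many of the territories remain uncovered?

2

Union of C2, C4 = {Q1, Q2, Q3, Q4, Q5, Q6}.
Not covered: Q7, Q8 — 2 territories.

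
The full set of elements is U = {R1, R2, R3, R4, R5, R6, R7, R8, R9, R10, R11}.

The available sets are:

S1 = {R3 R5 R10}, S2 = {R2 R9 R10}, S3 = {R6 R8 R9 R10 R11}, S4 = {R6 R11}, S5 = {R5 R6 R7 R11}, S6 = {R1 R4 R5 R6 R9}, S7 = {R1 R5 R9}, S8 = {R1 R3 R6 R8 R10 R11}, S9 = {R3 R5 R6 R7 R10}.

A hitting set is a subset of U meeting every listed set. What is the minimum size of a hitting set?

3

H = {R9, R10, R11} meets every set (each contains at least one member of H), and |H| = 3.
No choice of 2 elements meets every set, so 3 is the minimum.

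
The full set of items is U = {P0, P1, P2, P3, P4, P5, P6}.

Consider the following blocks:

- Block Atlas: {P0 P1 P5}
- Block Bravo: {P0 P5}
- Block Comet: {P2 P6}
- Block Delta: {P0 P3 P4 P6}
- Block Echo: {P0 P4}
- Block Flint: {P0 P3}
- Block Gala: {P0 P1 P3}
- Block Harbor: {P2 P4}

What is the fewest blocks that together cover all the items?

Atlas, Delta, and Harbor cover everything between them: the union {P0, P1, P2, P3, P4, P5, P6} is all of U.
No 2 of the 8 blocks cover everything (all 28 combinations miss at least one item), so 3 is optimal.

3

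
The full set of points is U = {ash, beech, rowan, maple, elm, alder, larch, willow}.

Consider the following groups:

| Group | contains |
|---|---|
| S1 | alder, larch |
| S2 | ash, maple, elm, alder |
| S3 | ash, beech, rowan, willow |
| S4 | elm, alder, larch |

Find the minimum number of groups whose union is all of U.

3

S1, S2, and S3 cover everything between them: the union {ash, beech, rowan, maple, elm, alder, larch, willow} is all of U.
Only S3 contains beech, so S3 is forced; the remaining 4 points need at least 2 more groups (each remaining group adds at most 3) — so at least 3 groups are needed, and 3 is optimal.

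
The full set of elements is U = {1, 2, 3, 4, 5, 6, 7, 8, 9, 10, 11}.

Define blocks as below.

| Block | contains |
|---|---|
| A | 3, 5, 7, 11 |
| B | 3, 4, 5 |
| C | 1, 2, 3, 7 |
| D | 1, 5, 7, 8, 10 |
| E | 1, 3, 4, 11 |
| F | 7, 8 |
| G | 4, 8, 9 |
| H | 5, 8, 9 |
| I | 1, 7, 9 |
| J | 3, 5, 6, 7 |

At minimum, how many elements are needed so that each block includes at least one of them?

Take T = {3, 7, 8}. Each listed block contains at least one of these, so T is a hitting set of size 3.
No choice of 2 elements meets every block, so 3 is the minimum.

3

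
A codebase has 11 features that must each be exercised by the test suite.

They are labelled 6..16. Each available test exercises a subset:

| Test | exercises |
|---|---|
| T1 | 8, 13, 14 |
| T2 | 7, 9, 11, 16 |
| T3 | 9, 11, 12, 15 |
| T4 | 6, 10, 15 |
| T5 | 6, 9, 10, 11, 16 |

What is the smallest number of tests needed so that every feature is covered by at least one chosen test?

T1 and T2 and T3 and T4 together: T1 ∪ T2 ∪ T3 ∪ T4 = {6, 7, 8, 9, 10, 11, 12, 13, 14, 15, 16} — every feature is covered.
Only T2 contains 7, so T2 is forced; the remaining 7 features need at least 3 more tests (each remaining test adds at most 3) — so at least 4 tests are needed, and 4 is optimal.

4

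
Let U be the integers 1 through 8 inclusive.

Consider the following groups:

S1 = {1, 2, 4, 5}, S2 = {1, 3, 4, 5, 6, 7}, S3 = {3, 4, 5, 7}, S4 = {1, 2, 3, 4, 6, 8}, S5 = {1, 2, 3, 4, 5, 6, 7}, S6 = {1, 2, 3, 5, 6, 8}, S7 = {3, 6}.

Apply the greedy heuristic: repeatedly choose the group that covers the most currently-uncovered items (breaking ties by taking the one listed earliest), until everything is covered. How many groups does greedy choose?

Greedy: pick S5 (covers 7 new) → pick S4 (covers 1 new). Total picks: 2.

2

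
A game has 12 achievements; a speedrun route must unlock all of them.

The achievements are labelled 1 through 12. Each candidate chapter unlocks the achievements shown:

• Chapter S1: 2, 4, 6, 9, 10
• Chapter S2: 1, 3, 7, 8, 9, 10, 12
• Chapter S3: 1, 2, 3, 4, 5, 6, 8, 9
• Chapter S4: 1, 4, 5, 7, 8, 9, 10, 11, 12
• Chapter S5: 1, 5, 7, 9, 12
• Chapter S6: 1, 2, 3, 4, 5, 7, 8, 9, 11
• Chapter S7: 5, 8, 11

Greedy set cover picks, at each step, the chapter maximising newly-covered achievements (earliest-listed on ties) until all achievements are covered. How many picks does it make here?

2

Greedy: pick S4 (covers 9 new) → pick S3 (covers 3 new). Total picks: 2.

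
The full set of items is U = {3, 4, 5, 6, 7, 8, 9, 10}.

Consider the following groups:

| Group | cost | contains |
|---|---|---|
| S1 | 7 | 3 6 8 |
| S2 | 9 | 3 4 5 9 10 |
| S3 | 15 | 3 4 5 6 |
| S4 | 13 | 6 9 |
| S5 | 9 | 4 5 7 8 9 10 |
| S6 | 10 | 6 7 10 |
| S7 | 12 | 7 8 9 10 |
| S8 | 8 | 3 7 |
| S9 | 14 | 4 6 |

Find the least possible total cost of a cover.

S1, S5 together cover every item (S1 ∪ S5 = {3, 4, 5, 6, 7, 8, 9, 10}); total cost 7 + 9 = 16.
No covering selection has total cost below 16.

16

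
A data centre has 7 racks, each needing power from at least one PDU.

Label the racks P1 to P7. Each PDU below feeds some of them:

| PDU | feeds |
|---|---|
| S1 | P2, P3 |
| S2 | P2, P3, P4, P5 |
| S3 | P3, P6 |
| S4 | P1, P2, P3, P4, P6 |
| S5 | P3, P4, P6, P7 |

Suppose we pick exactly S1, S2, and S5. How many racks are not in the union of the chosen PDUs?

Union of S1, S2, S5 = {P2, P3, P4, P5, P6, P7}.
Not covered: P1 — 1 rack.

1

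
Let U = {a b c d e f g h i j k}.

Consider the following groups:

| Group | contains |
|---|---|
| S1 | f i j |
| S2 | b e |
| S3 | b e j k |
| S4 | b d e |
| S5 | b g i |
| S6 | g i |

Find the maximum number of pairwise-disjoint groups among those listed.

2

S1, S2 are pairwise disjoint (S1={f,i,j}; S2={b,e}).
Every remaining group overlaps one of these, and no 3 of the listed groups are pairwise disjoint, so 2 is the maximum.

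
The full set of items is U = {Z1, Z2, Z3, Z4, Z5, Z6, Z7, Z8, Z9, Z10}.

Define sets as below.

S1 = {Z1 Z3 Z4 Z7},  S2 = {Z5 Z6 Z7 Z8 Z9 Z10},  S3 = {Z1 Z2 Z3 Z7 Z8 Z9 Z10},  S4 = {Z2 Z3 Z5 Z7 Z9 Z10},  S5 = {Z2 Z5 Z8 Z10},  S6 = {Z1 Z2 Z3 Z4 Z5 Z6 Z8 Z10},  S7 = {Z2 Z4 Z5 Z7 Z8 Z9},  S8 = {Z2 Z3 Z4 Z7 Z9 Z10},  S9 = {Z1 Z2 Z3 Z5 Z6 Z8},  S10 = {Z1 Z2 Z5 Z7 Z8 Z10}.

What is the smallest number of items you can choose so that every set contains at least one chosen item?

2

The 2 items {Z5, Z7} hit every set.
The sets S1, S5 are pairwise disjoint, so any hitting set needs a separate item for each — at least 2. Hence 2 is optimal.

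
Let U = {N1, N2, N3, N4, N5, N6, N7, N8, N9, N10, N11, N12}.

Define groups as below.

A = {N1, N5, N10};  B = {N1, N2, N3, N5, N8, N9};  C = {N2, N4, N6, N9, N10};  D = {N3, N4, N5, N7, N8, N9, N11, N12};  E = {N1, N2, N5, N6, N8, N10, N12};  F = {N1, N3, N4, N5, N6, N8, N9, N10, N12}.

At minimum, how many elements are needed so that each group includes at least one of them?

2

H = {N9, N10} meets every group (each contains at least one member of H), and |H| = 2.
No single element lies in every group, so at least 2 are needed and 2 is optimal.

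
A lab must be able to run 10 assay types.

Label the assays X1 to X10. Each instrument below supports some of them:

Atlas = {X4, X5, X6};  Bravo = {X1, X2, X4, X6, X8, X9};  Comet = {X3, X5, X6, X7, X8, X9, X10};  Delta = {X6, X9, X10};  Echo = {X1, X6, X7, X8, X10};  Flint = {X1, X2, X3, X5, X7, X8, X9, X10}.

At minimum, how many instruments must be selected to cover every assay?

Take {Atlas, Flint}. Their union is {X1, X2, X3, X4, X5, X6, X7, X8, X9, X10}, which is all 10 assays.
No single instrument has all 10 assays (the largest, Flint, has 8), so 2 is optimal.

2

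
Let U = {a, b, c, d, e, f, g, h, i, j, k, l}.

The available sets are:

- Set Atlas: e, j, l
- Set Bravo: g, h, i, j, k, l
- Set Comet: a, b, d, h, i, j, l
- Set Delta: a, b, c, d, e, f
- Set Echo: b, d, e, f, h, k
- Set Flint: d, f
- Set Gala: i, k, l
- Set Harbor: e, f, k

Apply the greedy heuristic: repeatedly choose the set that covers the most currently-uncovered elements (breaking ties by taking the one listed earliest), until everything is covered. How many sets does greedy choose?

Greedy: pick Comet (covers 7 new) → pick Delta (covers 3 new) → pick Bravo (covers 2 new). Total picks: 3.
(The true minimum cover uses only 2 sets, so greedy is not optimal here.)

3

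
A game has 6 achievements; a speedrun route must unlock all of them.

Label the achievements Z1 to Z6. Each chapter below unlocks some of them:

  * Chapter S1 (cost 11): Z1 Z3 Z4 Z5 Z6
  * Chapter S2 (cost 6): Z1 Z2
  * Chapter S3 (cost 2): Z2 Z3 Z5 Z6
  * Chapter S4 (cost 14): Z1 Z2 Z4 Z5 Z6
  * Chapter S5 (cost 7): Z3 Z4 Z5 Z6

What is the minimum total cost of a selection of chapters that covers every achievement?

13

S2, S5 together cover every achievement (S2 ∪ S5 = {Z1, Z2, Z3, Z4, Z5, Z6}); total cost 6 + 7 = 13.
No covering selection has total cost below 13.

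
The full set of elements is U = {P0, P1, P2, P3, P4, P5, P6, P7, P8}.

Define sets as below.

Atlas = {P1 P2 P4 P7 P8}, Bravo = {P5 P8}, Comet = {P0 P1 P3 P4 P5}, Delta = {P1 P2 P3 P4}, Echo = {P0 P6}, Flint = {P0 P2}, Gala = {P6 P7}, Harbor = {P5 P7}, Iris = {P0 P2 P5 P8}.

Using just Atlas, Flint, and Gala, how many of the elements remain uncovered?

Union of Atlas, Flint, Gala = {P0, P1, P2, P4, P6, P7, P8}.
Not covered: P3, P5 — 2 elements.

2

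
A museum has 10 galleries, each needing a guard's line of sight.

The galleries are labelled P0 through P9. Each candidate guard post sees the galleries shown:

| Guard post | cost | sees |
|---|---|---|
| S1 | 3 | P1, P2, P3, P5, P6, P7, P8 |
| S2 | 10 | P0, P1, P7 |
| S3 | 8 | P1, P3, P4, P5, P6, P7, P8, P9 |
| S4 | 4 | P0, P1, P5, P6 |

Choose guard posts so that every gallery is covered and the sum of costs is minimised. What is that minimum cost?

15

S1, S3, S4 together cover every gallery (S1 ∪ S3 ∪ S4 = {P0, P1, P2, P3, P4, P5, P6, P7, P8, P9}); total cost 3 + 8 + 4 = 15.
No covering selection has total cost below 15.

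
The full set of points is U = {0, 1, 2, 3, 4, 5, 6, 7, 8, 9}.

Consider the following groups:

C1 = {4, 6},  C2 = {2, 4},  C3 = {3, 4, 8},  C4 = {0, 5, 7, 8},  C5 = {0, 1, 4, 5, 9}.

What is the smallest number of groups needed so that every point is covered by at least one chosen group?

5

C1 and C2 and C3 and C4 and C5 together: C1 ∪ C2 ∪ C3 ∪ C4 ∪ C5 = {0, 1, 2, 3, 4, 5, 6, 7, 8, 9} — every point is covered.
No 4 of the 5 groups cover everything (all 5 combinations miss at least one point), so 5 is optimal.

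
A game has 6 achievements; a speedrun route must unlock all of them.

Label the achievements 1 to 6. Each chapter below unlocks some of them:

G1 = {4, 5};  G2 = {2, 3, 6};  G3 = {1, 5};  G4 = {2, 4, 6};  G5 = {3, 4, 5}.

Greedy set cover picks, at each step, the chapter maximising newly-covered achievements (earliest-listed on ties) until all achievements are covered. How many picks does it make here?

3

Greedy: pick G2 (covers 3 new) → pick G1 (covers 2 new) → pick G3 (covers 1 new). Total picks: 3.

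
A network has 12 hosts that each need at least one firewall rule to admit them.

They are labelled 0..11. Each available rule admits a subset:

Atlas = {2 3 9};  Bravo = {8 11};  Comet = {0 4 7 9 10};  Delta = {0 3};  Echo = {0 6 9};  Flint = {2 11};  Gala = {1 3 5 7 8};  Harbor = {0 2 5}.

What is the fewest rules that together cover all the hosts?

4

Comet and Echo and Flint and Gala together: Comet ∪ Echo ∪ Flint ∪ Gala = {0, 1, 2, 3, 4, 5, 6, 7, 8, 9, 10, 11} — every host is covered.
No 3 of the 8 rules cover everything (all 56 combinations miss at least one host), so 4 is optimal.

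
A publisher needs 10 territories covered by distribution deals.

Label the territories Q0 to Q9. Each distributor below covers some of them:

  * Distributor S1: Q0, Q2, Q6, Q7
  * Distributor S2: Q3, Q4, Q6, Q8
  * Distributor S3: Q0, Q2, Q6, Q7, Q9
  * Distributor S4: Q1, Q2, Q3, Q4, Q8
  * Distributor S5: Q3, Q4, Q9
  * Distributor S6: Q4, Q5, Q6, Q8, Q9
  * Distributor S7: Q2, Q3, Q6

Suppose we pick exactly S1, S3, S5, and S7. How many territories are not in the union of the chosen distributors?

Union of S1, S3, S5, S7 = {Q0, Q2, Q3, Q4, Q6, Q7, Q9}.
Not covered: Q1, Q5, Q8 — 3 territories.

3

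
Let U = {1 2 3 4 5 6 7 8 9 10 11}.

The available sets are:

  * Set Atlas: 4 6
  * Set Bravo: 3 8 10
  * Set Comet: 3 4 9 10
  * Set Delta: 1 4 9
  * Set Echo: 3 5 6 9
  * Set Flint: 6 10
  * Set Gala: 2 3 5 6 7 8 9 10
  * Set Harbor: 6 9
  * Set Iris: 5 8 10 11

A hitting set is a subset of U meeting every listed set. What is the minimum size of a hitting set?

The 3 points {4, 6, 10} hit every set.
No choice of 2 points meets every set, so 3 is the minimum.

3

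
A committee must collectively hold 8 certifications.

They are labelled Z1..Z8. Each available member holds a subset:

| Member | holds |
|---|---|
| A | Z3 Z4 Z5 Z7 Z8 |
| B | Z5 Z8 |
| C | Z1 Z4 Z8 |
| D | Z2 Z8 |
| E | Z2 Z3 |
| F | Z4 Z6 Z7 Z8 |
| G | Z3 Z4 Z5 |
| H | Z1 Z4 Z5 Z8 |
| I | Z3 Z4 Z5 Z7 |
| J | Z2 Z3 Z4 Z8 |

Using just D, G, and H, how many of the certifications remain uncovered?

Union of D, G, H = {Z1, Z2, Z3, Z4, Z5, Z8}.
Not covered: Z6, Z7 — 2 certifications.

2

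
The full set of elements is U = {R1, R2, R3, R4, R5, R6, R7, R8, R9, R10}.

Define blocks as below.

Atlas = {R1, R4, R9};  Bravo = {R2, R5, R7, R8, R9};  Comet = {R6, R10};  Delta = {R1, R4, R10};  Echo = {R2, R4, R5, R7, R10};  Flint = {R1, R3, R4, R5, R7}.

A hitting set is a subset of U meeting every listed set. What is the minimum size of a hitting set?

The 3 elements {R1, R7, R10} hit every block.
No choice of 2 elements meets every block, so 3 is the minimum.

3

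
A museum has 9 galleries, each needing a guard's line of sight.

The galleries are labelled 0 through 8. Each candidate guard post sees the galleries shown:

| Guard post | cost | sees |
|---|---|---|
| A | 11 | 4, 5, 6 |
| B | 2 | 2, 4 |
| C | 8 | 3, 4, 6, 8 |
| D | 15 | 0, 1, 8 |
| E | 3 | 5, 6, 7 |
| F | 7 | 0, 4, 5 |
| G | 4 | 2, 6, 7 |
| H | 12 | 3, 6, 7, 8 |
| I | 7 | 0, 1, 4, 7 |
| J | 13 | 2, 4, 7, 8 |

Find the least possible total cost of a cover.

B, C, E, I together cover every gallery (B ∪ C ∪ E ∪ I = {0, 1, 2, 3, 4, 5, 6, 7, 8}); total cost 2 + 8 + 3 + 7 = 20.
No covering selection has total cost below 20.

20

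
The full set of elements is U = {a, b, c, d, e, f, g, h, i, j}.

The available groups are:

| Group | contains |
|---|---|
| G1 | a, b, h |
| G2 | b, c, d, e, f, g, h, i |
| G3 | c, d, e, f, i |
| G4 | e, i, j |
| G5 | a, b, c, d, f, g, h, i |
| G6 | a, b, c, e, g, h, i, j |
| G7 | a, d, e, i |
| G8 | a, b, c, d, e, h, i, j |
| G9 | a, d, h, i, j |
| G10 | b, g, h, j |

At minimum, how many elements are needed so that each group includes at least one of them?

The 2 elements {b, i} hit every group.
The groups G1, G3 are pairwise disjoint, so any hitting set needs a separate element for each — at least 2. Hence 2 is optimal.

2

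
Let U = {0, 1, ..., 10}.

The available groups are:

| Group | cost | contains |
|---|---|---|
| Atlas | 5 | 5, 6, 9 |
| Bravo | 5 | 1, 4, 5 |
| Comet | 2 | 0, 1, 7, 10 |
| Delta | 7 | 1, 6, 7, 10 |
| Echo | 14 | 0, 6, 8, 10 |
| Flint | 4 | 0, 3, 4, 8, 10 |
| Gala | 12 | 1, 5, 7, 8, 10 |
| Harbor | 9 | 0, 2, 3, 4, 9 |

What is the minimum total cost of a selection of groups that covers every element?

20

Atlas, Comet, Flint, Harbor together cover every element (Atlas ∪ Comet ∪ Flint ∪ Harbor = {0, 1, 2, 3, 4, 5, 6, 7, 8, 9, 10}); total cost 5 + 2 + 4 + 9 = 20.
No covering selection has total cost below 20.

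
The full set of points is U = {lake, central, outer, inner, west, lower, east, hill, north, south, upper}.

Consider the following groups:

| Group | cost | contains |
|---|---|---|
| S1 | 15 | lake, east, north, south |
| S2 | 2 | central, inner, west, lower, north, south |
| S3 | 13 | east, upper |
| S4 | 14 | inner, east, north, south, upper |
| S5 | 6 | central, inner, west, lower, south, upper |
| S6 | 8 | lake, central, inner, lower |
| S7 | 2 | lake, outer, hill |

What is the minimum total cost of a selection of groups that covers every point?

S2, S3, S7 together cover every point (S2 ∪ S3 ∪ S7 = {lake, central, outer, inner, west, lower, east, hill, north, south, upper}); total cost 2 + 13 + 2 = 17.
The greedy pick S2, S7, S5, S3 costs 23; no covering selection beats 17.

17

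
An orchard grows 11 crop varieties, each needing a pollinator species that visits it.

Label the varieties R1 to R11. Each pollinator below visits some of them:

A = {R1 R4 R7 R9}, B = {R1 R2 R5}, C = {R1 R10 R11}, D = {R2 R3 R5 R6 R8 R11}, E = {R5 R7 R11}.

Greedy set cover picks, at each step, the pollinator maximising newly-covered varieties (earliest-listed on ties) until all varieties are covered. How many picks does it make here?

3

Greedy: pick D (covers 6 new) → pick A (covers 4 new) → pick C (covers 1 new). Total picks: 3.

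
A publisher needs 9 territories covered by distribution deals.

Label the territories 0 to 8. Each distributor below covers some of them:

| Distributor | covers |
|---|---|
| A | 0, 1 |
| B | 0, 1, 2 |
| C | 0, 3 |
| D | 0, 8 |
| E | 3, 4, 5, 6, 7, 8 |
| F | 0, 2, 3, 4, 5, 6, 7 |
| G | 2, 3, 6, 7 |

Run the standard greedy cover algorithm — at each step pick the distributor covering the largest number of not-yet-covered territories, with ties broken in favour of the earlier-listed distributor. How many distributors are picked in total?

3

Greedy: pick F (covers 7 new) → pick A (covers 1 new) → pick D (covers 1 new). Total picks: 3.
(The true minimum cover uses only 2 distributors, so greedy is not optimal here.)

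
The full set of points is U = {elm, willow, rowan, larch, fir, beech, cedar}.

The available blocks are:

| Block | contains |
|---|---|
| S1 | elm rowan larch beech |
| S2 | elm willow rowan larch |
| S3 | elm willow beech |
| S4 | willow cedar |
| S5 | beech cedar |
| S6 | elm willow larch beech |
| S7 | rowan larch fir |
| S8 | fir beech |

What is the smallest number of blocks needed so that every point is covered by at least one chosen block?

S1 and S4 and S8 together: S1 ∪ S4 ∪ S8 = {elm, willow, rowan, larch, fir, beech, cedar} — every point is covered.
No 2 of the 8 blocks cover everything (all 28 combinations miss at least one point), so 3 is optimal.

3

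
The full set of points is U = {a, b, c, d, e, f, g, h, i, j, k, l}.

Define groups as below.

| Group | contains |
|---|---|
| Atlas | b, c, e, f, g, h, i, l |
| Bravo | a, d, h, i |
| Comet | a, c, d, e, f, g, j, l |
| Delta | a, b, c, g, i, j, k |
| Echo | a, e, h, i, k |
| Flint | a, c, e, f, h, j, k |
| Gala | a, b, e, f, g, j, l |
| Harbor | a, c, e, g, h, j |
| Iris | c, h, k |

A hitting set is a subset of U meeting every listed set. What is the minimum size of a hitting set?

The 2 points {a, c} hit every group.
The groups Gala, Iris are pairwise disjoint, so any hitting set needs a separate point for each — at least 2. Hence 2 is optimal.

2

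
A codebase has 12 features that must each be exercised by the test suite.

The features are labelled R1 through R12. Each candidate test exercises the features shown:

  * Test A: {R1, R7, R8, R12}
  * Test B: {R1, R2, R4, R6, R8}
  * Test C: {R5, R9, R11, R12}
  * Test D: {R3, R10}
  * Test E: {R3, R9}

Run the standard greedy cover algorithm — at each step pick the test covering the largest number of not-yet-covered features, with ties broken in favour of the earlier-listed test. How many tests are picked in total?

4

Greedy: pick B (covers 5 new) → pick C (covers 4 new) → pick D (covers 2 new) → pick A (covers 1 new). Total picks: 4.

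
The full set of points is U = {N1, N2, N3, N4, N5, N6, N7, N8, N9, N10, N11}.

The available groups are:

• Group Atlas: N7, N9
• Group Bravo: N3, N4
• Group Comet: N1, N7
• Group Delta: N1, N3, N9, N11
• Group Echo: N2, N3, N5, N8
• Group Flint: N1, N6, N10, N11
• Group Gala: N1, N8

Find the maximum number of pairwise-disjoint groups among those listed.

Atlas, Bravo, Gala are pairwise disjoint (Atlas={N7,N9}; Bravo={N3,N4}; Gala={N1,N8}).
Every remaining group overlaps one of these, and no 4 of the listed groups are pairwise disjoint, so 3 is the maximum.

3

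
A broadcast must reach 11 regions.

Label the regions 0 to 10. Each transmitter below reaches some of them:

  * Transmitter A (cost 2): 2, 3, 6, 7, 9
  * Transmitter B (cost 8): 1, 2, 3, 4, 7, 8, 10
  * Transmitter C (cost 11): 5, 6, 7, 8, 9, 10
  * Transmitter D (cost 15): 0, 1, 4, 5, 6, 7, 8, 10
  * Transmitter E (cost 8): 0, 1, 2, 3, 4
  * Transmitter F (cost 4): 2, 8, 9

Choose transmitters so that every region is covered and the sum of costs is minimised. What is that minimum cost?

A, D together cover every region (A ∪ D = {0, 1, 2, 3, 4, 5, 6, 7, 8, 9, 10}); total cost 2 + 15 = 17.
The greedy pick A, B, D costs 25; no covering selection beats 17.

17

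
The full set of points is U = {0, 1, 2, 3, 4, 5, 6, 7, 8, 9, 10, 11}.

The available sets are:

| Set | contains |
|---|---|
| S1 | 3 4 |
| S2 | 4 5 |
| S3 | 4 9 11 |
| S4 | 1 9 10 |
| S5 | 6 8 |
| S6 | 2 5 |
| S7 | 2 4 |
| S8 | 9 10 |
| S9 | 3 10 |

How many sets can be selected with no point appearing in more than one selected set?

4

S3, S5, S6, S9 are pairwise disjoint (S3={4,9,11}; S5={6,8}; S6={2,5}; S9={3,10}).
Every remaining set overlaps one of these, and no 5 of the listed sets are pairwise disjoint, so 4 is the maximum.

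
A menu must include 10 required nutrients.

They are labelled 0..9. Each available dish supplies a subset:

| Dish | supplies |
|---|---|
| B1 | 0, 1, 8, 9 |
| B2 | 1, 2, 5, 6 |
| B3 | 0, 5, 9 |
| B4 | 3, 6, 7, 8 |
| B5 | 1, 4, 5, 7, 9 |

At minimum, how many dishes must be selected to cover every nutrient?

Take {B1, B2, B4, B5}. Their union is {0, 1, 2, 3, 4, 5, 6, 7, 8, 9}, which is all 10 nutrients.
No 3 of the 5 dishes cover everything (all 10 combinations miss at least one nutrient), so 4 is optimal.

4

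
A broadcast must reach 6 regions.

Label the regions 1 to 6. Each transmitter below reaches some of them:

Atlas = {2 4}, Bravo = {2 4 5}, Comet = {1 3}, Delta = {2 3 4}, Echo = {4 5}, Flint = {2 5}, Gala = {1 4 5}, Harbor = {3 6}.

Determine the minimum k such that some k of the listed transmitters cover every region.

Bravo and Comet and Harbor together: Bravo ∪ Comet ∪ Harbor = {1, 2, 3, 4, 5, 6} — every region is covered.
Only Harbor contains 6, so Harbor is forced; the remaining 4 regions need at least 2 more transmitters (each remaining transmitter adds at most 3) — so at least 3 transmitters are needed, and 3 is optimal.

3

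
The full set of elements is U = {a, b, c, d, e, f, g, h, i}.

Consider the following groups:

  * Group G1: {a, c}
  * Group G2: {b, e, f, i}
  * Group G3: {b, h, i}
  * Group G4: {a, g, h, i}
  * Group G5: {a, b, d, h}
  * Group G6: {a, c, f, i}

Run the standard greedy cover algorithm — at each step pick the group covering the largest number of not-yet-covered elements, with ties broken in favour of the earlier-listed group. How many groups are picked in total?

4

Greedy: pick G2 (covers 4 new) → pick G4 (covers 3 new) → pick G1 (covers 1 new) → pick G5 (covers 1 new). Total picks: 4.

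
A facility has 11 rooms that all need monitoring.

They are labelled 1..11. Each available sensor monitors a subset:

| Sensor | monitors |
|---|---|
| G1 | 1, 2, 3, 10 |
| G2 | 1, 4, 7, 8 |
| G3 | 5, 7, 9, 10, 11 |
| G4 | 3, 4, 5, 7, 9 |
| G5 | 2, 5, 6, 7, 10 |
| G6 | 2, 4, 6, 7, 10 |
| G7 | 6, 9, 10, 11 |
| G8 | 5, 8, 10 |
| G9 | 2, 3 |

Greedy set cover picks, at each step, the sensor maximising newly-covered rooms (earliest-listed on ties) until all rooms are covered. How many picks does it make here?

4

Greedy: pick G3 (covers 5 new) → pick G1 (covers 3 new) → pick G2 (covers 2 new) → pick G5 (covers 1 new). Total picks: 4.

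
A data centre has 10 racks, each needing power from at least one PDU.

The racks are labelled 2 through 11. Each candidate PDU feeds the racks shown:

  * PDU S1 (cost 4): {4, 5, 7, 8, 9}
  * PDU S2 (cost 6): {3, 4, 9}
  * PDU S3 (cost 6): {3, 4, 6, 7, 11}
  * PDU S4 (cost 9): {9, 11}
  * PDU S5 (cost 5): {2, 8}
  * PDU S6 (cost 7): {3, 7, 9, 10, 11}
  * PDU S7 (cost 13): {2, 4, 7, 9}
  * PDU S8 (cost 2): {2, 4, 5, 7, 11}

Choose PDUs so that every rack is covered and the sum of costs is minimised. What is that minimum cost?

S1, S3, S6, S8 together cover every rack (S1 ∪ S3 ∪ S6 ∪ S8 = {2, 3, 4, 5, 6, 7, 8, 9, 10, 11}); total cost 4 + 6 + 7 + 2 = 19.
No covering selection has total cost below 19.

19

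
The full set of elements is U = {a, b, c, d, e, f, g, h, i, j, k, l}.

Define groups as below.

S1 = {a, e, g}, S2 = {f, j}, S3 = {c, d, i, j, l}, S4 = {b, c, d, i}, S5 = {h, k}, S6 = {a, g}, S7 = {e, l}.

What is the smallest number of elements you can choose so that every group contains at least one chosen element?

5

T = {d, e, g, h, j} meets every group (each contains at least one member of T), and |T| = 5.
The groups S2, S4, S5, S6, S7 are pairwise disjoint, so any hitting set needs a separate element for each — at least 5. Hence 5 is optimal.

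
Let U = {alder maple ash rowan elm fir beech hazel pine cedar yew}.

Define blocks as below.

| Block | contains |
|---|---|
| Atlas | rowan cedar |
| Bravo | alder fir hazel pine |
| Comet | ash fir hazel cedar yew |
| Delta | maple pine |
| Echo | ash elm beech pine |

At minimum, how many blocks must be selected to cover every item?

Atlas and Bravo and Comet and Delta and Echo together: Atlas ∪ Bravo ∪ Comet ∪ Delta ∪ Echo = {alder, maple, ash, rowan, elm, fir, beech, hazel, pine, cedar, yew} — every item is covered.
No 4 of the 5 blocks cover everything (all 5 combinations miss at least one item), so 5 is optimal.

5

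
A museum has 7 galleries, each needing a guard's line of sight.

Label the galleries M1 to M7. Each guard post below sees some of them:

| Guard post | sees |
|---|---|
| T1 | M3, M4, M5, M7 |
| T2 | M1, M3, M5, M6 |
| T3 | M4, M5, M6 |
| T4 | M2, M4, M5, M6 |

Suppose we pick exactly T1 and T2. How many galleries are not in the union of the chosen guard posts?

1

Union of T1, T2 = {M1, M3, M4, M5, M6, M7}.
Not covered: M2 — 1 gallery.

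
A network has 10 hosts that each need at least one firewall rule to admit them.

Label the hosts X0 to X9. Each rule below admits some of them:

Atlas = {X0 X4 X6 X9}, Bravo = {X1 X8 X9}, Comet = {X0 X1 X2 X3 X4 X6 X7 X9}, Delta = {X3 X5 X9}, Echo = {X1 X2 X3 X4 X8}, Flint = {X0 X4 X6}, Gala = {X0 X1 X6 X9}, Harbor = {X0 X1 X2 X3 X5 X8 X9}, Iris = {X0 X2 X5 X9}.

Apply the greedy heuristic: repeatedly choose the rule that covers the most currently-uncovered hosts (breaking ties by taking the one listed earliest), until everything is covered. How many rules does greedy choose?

Greedy: pick Comet (covers 8 new) → pick Harbor (covers 2 new). Total picks: 2.

2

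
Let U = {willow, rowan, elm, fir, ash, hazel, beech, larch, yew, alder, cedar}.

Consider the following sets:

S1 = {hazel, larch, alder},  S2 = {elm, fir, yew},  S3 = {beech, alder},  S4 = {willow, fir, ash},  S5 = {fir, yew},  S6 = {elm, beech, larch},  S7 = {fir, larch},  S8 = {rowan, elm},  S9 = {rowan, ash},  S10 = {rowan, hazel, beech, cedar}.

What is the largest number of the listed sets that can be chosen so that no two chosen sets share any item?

3

S3, S5, S8 are pairwise disjoint (S3={beech,alder}; S5={fir,yew}; S8={rowan,elm}).
Every remaining set overlaps one of these, and no 4 of the listed sets are pairwise disjoint, so 3 is the maximum.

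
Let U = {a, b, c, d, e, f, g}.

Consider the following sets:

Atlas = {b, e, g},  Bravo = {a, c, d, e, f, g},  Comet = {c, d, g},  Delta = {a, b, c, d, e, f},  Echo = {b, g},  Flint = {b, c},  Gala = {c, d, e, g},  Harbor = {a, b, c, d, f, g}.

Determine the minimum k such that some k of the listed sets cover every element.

2

Take {Delta, Echo}. Their union is {a, b, c, d, e, f, g}, which is all 7 elements.
No single set has all 7 elements (the largest, Bravo, has 6), so 2 is optimal.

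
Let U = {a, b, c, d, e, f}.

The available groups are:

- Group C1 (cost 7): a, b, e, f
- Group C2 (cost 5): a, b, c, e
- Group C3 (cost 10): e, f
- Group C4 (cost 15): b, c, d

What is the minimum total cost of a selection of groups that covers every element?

22

C1, C4 together cover every element (C1 ∪ C4 = {a, b, c, d, e, f}); total cost 7 + 15 = 22.
The greedy pick C2, C1, C4 costs 27; no covering selection beats 22.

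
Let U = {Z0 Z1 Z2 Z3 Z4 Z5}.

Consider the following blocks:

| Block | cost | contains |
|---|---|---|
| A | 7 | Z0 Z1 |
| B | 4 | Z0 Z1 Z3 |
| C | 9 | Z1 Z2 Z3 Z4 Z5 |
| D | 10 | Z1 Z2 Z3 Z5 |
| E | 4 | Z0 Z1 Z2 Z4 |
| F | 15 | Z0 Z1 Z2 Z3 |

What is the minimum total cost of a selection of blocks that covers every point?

13

C, E together cover every point (C ∪ E = {Z0, Z1, Z2, Z3, Z4, Z5}); total cost 9 + 4 = 13.
The greedy pick E, B, C costs 17; no covering selection beats 13.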